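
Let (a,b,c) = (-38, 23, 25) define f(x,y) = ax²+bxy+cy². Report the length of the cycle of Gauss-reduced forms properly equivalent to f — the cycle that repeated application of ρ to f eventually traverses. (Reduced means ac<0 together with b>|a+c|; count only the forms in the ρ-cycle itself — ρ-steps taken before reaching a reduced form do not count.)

D = 4329, ⌊√D⌋ = 65
river: ρ → (25,27,-36)
river: ρ → (-36,45,16)
river: ρ → (16,51,-27)
river: ρ → (-27,57,10)
river: ρ → (10,63,-9)
river: ρ → (-9,63,10)
river: ρ → (10,57,-27)
river: ρ → (-27,51,16)
river: ρ → (16,45,-36)
river: ρ → (-36,27,25)
river: ρ → (25,23,-38)
river: ρ → (-38,53,10)
river: ρ → (10,47,-53)
river: ρ → (-53,59,4)
river: ρ → (4,61,-38)
river: ρ → (-38,15,27)
river: ρ → (27,39,-26)
river: ρ → (-26,65,1)
river: ρ → (1,65,-26)
river: ρ → (-26,39,27)
river: ρ → (27,15,-38)
river: ρ → (-38,61,4)
river: ρ → (4,59,-53)
river: ρ → (-53,47,10)
river: ρ → (10,53,-38)
river: ρ → (-38,23,25)
ρ-cycle length = 26 (tail of 0 descent steps not counted)

26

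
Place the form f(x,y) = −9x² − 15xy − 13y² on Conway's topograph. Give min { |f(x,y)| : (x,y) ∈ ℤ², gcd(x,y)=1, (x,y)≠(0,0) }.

translate: b→-3 (≡15 mod 18), so (9,15,13)→(9,-3,7)
flip: (9,-3,7)→(7,3,9)
reduced (well bottom): (7,3,9) with a≤c, −a<b≤a
well minimum |f| = |-7| = 7 (negative-definite)

7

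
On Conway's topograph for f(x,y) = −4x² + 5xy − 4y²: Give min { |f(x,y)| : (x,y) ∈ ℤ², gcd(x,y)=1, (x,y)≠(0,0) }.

translate: b→3 (≡-5 mod 8), so (4,-5,4)→(4,3,3)
flip: (4,3,3)→(3,-3,4)
translate: b→3 (≡-3 mod 6), so (3,-3,4)→(3,3,4)
reduced (well bottom): (3,3,4) with a≤c, −a<b≤a
well minimum |f| = |-3| = 3 (negative-definite)

3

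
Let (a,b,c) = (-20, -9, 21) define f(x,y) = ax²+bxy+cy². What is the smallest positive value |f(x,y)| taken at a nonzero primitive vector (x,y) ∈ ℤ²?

descent: ρ → (21,9,-20)  [lands on river]
river: ρ → (-20,31,10)
river: ρ → (10,29,-23)
river: ρ → (-23,17,16)
river: ρ → (16,15,-24)
river: ρ → (-24,33,7)
river: ρ → (7,37,-14)
river: ρ → (-14,19,25)
river: ρ → (25,31,-8)
river: ρ → (-8,33,21)
closes: descent 1, river 10
min |a| on river = 7

7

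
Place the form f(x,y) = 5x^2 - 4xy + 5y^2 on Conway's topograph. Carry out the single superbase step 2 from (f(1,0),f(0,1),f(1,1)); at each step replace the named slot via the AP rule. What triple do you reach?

start (5,5,6) = (f(1,0),f(0,1),f(1,1))
replace slot 2: 2·(5+6) − 5 = 17 → (5,17,6)

5,17,6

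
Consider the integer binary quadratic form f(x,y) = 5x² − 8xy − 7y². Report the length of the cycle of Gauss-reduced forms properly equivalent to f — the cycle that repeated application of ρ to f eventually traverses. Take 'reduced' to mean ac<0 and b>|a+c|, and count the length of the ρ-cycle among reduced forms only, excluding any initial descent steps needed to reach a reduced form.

D = 204, ⌊√D⌋ = 14
descent: ρ → (-7,8,5)  [lands on river]
river: ρ → (5,12,-3)
river: ρ → (-3,12,5)
river: ρ → (5,8,-7)
river: ρ → (-7,6,6)
river: ρ → (6,6,-7)
ρ-cycle length = 6 (tail of 1 descent step not counted)

6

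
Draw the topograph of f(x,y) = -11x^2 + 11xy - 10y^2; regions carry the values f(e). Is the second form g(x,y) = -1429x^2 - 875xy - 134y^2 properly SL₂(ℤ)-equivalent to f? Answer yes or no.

D₁ = -319, D₂ = -319
f is negative-definite; reduce −f:
−f: translate: b→11 (≡-11 mod 22), so (11,-11,10)→(11,11,10)
−f: flip: (11,11,10)→(10,-11,11)
−f: translate: b→9 (≡-11 mod 20), so (10,-11,11)→(10,9,10)
−f: reduced (well bottom): (10,9,10) with a≤c, −a<b≤a
flip sign back: reduced form of f is (-10,-9,-10)
g is negative-definite; reduce −g:
−g: flip: (1429,875,134)→(134,-875,1429)
−g: translate: b→-71 (≡-875 mod 268), so (134,-875,1429)→(134,-71,10)
−g: flip: (134,-71,10)→(10,71,134)
−g: translate: b→-9 (≡71 mod 20), so (10,71,134)→(10,-9,10)
−g: flip: (10,-9,10)→(10,9,10)
−g: reduced (well bottom): (10,9,10) with a≤c, −a<b≤a
flip sign back: reduced form of g is (-10,-9,-10)
reduced forms (-10, -9, -10) vs (-10, -9, -10) ⇒ equivalent

yes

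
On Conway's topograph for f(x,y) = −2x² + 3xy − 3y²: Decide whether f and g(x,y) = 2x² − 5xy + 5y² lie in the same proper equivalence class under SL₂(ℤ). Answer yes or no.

D₁ = -15, D₂ = -15
f is negative-definite; reduce −f:
−f: translate: b→1 (≡-3 mod 4), so (2,-3,3)→(2,1,2)
−f: reduced (well bottom): (2,1,2) with a≤c, −a<b≤a
flip sign back: reduced form of f is (-2,-1,-2)
g: translate: b→-1 (≡-5 mod 4), so (2,-5,5)→(2,-1,2)
g: flip: (2,-1,2)→(2,1,2)
g: reduced (well bottom): (2,1,2) with a≤c, −a<b≤a
reduced forms (-2, -1, -2) vs (2, 1, 2) ⇒ inequivalent

no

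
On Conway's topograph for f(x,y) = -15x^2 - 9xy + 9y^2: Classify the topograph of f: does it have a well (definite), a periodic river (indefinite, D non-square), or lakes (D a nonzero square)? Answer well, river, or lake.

D = b²−4ac = (-9)² − 4·(-15)·9 = 621
D > 0 non-square ⇒ indefinite ⇒ periodic river

river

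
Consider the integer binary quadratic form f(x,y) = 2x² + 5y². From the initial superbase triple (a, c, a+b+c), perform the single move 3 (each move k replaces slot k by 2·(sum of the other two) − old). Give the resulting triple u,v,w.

start (2,5,7) = (f(1,0),f(0,1),f(1,1))
replace slot 3: 2·(2+5) − 7 = 7 → (2,5,7)

2,5,7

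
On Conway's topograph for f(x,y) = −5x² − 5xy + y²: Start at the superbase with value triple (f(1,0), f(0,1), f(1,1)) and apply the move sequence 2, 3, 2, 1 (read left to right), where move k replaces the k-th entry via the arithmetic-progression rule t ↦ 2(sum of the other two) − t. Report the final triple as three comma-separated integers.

start (-5,1,-9) = (f(1,0),f(0,1),f(1,1))
replace slot 2: 2·((-5)+(-9)) − 1 = -29 → (-5,-29,-9)
replace slot 3: 2·((-5)+(-29)) − (-9) = -59 → (-5,-29,-59)
replace slot 2: 2·((-5)+(-59)) − (-29) = -99 → (-5,-99,-59)
replace slot 1: 2·((-99)+(-59)) − (-5) = -311 → (-311,-99,-59)

-311,-99,-59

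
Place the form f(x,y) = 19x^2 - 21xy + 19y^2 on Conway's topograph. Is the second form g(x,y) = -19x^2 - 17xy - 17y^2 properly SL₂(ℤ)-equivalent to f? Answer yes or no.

D₁ = -1003, D₂ = -1003
f: translate: b→17 (≡-21 mod 38), so (19,-21,19)→(19,17,17)
f: flip: (19,17,17)→(17,-17,19)
f: translate: b→17 (≡-17 mod 34), so (17,-17,19)→(17,17,19)
f: reduced (well bottom): (17,17,19) with a≤c, −a<b≤a
g is negative-definite; reduce −g:
−g: flip: (19,17,17)→(17,-17,19)
−g: translate: b→17 (≡-17 mod 34), so (17,-17,19)→(17,17,19)
−g: reduced (well bottom): (17,17,19) with a≤c, −a<b≤a
flip sign back: reduced form of g is (-17,-17,-19)
reduced forms (17, 17, 19) vs (-17, -17, -19) ⇒ inequivalent

no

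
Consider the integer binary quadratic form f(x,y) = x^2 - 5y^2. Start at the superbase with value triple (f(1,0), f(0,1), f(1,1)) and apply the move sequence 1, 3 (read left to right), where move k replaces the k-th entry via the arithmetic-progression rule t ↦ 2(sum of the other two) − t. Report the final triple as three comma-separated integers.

start (1,-5,-4) = (f(1,0),f(0,1),f(1,1))
replace slot 1: 2·((-5)+(-4)) − 1 = -19 → (-19,-5,-4)
replace slot 3: 2·((-19)+(-5)) − (-4) = -44 → (-19,-5,-44)

-19,-5,-44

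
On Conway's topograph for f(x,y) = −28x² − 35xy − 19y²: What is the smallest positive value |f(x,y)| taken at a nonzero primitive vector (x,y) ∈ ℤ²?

translate: b→-21 (≡35 mod 56), so (28,35,19)→(28,-21,12)
flip: (28,-21,12)→(12,21,28)
translate: b→-3 (≡21 mod 24), so (12,21,28)→(12,-3,19)
reduced (well bottom): (12,-3,19) with a≤c, −a<b≤a
well minimum |f| = |-12| = 12 (negative-definite)

12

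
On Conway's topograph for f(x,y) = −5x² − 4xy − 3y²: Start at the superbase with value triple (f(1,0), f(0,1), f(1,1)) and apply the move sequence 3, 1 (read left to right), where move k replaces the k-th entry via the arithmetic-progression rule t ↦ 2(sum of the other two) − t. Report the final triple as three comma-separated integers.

start (-5,-3,-12) = (f(1,0),f(0,1),f(1,1))
replace slot 3: 2·((-5)+(-3)) − (-12) = -4 → (-5,-3,-4)
replace slot 1: 2·((-3)+(-4)) − (-5) = -9 → (-9,-3,-4)

-9,-3,-4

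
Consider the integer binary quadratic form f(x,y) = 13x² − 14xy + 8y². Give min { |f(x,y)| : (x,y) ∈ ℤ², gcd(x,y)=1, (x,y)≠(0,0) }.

translate: b→12 (≡-14 mod 26), so (13,-14,8)→(13,12,7)
flip: (13,12,7)→(7,-12,13)
translate: b→2 (≡-12 mod 14), so (7,-12,13)→(7,2,8)
reduced (well bottom): (7,2,8) with a≤c, −a<b≤a
well minimum = a = 7

7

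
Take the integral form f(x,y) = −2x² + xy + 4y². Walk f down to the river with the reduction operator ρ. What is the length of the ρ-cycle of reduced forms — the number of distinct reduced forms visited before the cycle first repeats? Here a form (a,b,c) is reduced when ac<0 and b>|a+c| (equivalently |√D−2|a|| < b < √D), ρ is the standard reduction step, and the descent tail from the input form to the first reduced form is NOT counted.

D = 33, ⌊√D⌋ = 5
descent: ρ → (4,-1,-2)
descent: ρ → (-2,5,1)  [lands on river]
river: ρ → (1,5,-2)
river: ρ → (-2,3,3)
river: ρ → (3,3,-2)
ρ-cycle length = 4 (tail of 2 descent steps not counted)

4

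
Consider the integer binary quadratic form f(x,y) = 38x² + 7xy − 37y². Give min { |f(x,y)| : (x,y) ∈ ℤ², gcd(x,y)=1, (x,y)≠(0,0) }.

river: ρ → (-37,67,8)
river: ρ → (8,61,-61)
river: ρ → (-61,61,8)
river: ρ → (8,67,-37)
river: ρ → (-37,7,38)
river: ρ → (38,69,-6)
river: ρ → (-6,75,2)
river: ρ → (2,73,-43)
river: ρ → (-43,13,32)
river: ρ → (32,51,-24)
river: ρ → (-24,45,38)
river: ρ → (38,31,-31)
river: ρ → (-31,31,38)
river: ρ → (38,45,-24)
river: ρ → (-24,51,32)
river: ρ → (32,13,-43)
river: ρ → (-43,73,2)
river: ρ → (2,75,-6)
river: ρ → (-6,69,38)
river: ρ → (38,7,-37)
closes: descent 0, river 20
min |a| on river = 2

2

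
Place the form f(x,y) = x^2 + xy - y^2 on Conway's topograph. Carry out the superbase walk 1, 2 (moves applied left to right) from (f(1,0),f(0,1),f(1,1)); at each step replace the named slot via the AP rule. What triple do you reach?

start (1,-1,1) = (f(1,0),f(0,1),f(1,1))
replace slot 1: 2·((-1)+1) − 1 = -1 → (-1,-1,1)
replace slot 2: 2·((-1)+1) − (-1) = 1 → (-1,1,1)

-1,1,1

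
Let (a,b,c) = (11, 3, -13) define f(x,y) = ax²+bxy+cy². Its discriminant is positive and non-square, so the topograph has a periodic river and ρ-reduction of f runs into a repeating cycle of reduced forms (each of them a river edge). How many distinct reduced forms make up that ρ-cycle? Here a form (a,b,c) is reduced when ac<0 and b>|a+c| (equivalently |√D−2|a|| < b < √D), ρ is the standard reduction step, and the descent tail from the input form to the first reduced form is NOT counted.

D = 581, ⌊√D⌋ = 24
river: ρ → (-13,23,1)
river: ρ → (1,23,-13)
river: ρ → (-13,3,11)
river: ρ → (11,19,-5)
river: ρ → (-5,21,7)
river: ρ → (7,21,-5)
river: ρ → (-5,19,11)
river: ρ → (11,3,-13)
ρ-cycle length = 8 (tail of 0 descent steps not counted)

8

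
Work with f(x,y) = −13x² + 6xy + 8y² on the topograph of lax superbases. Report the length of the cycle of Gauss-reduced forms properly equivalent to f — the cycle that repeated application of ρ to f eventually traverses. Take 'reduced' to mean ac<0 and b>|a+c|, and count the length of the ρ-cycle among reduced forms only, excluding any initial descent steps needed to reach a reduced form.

D = 452, ⌊√D⌋ = 21
river: ρ → (8,10,-11)
river: ρ → (-11,12,7)
river: ρ → (7,16,-7)
river: ρ → (-7,12,11)
river: ρ → (11,10,-8)
river: ρ → (-8,6,13)
river: ρ → (13,20,-1)
river: ρ → (-1,20,13)
river: ρ → (13,6,-8)
river: ρ → (-8,10,11)
river: ρ → (11,12,-7)
river: ρ → (-7,16,7)
river: ρ → (7,12,-11)
river: ρ → (-11,10,8)
river: ρ → (8,6,-13)
river: ρ → (-13,20,1)
river: ρ → (1,20,-13)
river: ρ → (-13,6,8)
ρ-cycle length = 18 (tail of 0 descent steps not counted)

18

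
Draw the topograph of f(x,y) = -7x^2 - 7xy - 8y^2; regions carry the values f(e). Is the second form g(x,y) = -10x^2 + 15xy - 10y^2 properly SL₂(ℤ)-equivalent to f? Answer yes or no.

D₁ = -175, D₂ = -175
f is negative-definite; reduce −f:
−f: reduced (well bottom): (7,7,8) with a≤c, −a<b≤a
flip sign back: reduced form of f is (-7,-7,-8)
g is negative-definite; reduce −g:
−g: translate: b→5 (≡-15 mod 20), so (10,-15,10)→(10,5,5)
−g: flip: (10,5,5)→(5,-5,10)
−g: translate: b→5 (≡-5 mod 10), so (5,-5,10)→(5,5,10)
−g: reduced (well bottom): (5,5,10) with a≤c, −a<b≤a
flip sign back: reduced form of g is (-5,-5,-10)
reduced forms (-7, -7, -8) vs (-5, -5, -10) ⇒ inequivalent

no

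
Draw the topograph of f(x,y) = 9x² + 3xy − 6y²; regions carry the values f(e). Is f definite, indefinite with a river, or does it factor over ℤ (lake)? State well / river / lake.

D = b²−4ac = 3² − 4·9·(-6) = 225
D = 15² is a perfect square ⇒ form factors over ℤ ⇒ lakes

lake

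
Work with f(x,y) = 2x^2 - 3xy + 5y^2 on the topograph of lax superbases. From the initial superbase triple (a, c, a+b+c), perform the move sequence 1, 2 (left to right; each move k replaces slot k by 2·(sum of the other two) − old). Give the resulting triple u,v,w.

start (2,5,4) = (f(1,0),f(0,1),f(1,1))
replace slot 1: 2·(5+4) − 2 = 16 → (16,5,4)
replace slot 2: 2·(16+4) − 5 = 35 → (16,35,4)

16,35,4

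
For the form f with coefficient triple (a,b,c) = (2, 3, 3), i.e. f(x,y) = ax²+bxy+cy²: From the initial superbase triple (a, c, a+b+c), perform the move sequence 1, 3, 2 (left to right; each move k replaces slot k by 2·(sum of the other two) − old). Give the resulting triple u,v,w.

start (2,3,8) = (f(1,0),f(0,1),f(1,1))
replace slot 1: 2·(3+8) − 2 = 20 → (20,3,8)
replace slot 3: 2·(20+3) − 8 = 38 → (20,3,38)
replace slot 2: 2·(20+38) − 3 = 113 → (20,113,38)

20,113,38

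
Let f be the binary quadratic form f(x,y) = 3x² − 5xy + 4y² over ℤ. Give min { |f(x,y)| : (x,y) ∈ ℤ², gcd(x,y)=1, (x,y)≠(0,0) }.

translate: b→1 (≡-5 mod 6), so (3,-5,4)→(3,1,2)
flip: (3,1,2)→(2,-1,3)
reduced (well bottom): (2,-1,3) with a≤c, −a<b≤a
well minimum = a = 2

2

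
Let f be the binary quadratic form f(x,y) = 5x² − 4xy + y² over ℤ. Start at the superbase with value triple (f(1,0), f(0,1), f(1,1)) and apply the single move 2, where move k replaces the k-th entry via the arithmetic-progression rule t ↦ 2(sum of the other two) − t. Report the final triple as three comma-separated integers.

start (5,1,2) = (f(1,0),f(0,1),f(1,1))
replace slot 2: 2·(5+2) − 1 = 13 → (5,13,2)

5,13,2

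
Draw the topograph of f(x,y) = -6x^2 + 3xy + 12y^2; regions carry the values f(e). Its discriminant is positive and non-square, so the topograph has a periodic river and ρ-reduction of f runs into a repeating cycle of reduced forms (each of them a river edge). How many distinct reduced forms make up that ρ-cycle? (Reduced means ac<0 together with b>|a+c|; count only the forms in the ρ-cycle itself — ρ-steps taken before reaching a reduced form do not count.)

D = 297, ⌊√D⌋ = 17
descent: ρ → (12,-3,-6)
descent: ρ → (-6,15,3)  [lands on river]
river: ρ → (3,15,-6)
river: ρ → (-6,9,9)
river: ρ → (9,9,-6)
ρ-cycle length = 4 (tail of 2 descent steps not counted)

4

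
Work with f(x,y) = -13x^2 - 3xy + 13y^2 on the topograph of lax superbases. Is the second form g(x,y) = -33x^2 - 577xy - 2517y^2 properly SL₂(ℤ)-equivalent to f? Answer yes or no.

D₁ = 685, D₂ = 685
river cycle of f (length 10): (13, 3, -13), (-13, 23, 3), (3, 25, -5), (-5, 25, 3), (3, 23, -13), (-13, 3, 13), (13, 23, -3), (-3, 25, 5), (5, 25, -3), (-3, 23, 13)
river cycle of g (length 10): (3, 25, -5), (-5, 25, 3), (3, 23, -13), (-13, 3, 13), (13, 23, -3), (-3, 25, 5), (5, 25, -3), (-3, 23, 13), (13, 3, -13), (-13, 23, 3)
cycles coincide ⇒ equivalent

yes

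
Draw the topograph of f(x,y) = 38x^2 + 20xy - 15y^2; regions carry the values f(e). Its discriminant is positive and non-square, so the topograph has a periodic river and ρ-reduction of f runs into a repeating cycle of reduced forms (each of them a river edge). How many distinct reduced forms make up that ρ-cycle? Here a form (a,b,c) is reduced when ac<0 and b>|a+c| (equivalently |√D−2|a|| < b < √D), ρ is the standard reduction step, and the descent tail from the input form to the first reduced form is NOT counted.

D = 2680, ⌊√D⌋ = 51
descent: ρ → (-15,40,18)  [lands on river]
river: ρ → (18,32,-23)
river: ρ → (-23,14,27)
river: ρ → (27,40,-10)
river: ρ → (-10,40,27)
river: ρ → (27,14,-23)
river: ρ → (-23,32,18)
river: ρ → (18,40,-15)
river: ρ → (-15,50,3)
river: ρ → (3,46,-47)
river: ρ → (-47,48,2)
river: ρ → (2,48,-47)
river: ρ → (-47,46,3)
river: ρ → (3,50,-15)
ρ-cycle length = 14 (tail of 1 descent step not counted)

14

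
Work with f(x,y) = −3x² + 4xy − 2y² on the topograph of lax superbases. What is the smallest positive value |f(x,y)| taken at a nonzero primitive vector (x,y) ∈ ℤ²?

translate: b→2 (≡-4 mod 6), so (3,-4,2)→(3,2,1)
flip: (3,2,1)→(1,-2,3)
translate: b→0 (≡-2 mod 2), so (1,-2,3)→(1,0,2)
reduced (well bottom): (1,0,2) with a≤c, −a<b≤a
well minimum |f| = |-1| = 1 (negative-definite)

1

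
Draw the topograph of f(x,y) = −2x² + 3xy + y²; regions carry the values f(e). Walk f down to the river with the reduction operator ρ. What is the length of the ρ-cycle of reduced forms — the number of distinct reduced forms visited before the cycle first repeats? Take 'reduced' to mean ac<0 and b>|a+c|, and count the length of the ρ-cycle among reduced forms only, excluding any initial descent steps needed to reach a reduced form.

D = 17, ⌊√D⌋ = 4
river: ρ → (1,3,-2)
river: ρ → (-2,1,2)
river: ρ → (2,3,-1)
river: ρ → (-1,3,2)
river: ρ → (2,1,-2)
river: ρ → (-2,3,1)
ρ-cycle length = 6 (tail of 0 descent steps not counted)

6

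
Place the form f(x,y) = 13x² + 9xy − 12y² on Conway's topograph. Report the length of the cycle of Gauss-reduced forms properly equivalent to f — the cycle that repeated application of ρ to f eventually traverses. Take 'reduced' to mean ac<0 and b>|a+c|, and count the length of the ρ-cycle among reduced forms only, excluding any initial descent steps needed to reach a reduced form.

D = 705, ⌊√D⌋ = 26
river: ρ → (-12,15,10)
river: ρ → (10,25,-2)
river: ρ → (-2,23,22)
river: ρ → (22,21,-3)
river: ρ → (-3,21,22)
river: ρ → (22,23,-2)
river: ρ → (-2,25,10)
river: ρ → (10,15,-12)
river: ρ → (-12,9,13)
river: ρ → (13,17,-8)
river: ρ → (-8,15,15)
river: ρ → (15,15,-8)
river: ρ → (-8,17,13)
river: ρ → (13,9,-12)
ρ-cycle length = 14 (tail of 0 descent steps not counted)

14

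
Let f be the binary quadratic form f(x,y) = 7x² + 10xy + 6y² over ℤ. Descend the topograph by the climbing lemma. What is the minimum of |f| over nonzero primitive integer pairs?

translate: b→-4 (≡10 mod 14), so (7,10,6)→(7,-4,3)
flip: (7,-4,3)→(3,4,7)
translate: b→-2 (≡4 mod 6), so (3,4,7)→(3,-2,6)
reduced (well bottom): (3,-2,6) with a≤c, −a<b≤a
well minimum = a = 3

3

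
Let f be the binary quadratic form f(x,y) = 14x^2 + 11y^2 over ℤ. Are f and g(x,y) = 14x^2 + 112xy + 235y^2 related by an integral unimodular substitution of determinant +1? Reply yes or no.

D₁ = -616, D₂ = -616
f: flip: (14,0,11)→(11,0,14)
f: reduced (well bottom): (11,0,14) with a≤c, −a<b≤a
g: translate: b→0 (≡112 mod 28), so (14,112,235)→(14,0,11)
g: flip: (14,0,11)→(11,0,14)
g: reduced (well bottom): (11,0,14) with a≤c, −a<b≤a
reduced forms (11, 0, 14) vs (11, 0, 14) ⇒ equivalent

yes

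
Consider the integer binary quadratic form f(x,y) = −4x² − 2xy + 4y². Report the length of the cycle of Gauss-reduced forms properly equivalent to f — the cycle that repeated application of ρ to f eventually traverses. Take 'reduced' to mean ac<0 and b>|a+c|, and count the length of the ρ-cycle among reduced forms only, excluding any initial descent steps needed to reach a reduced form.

D = 68, ⌊√D⌋ = 8
descent: ρ → (4,2,-4)  [lands on river]
river: ρ → (-4,6,2)
river: ρ → (2,6,-4)
river: ρ → (-4,2,4)
river: ρ → (4,6,-2)
river: ρ → (-2,6,4)
ρ-cycle length = 6 (tail of 1 descent step not counted)

6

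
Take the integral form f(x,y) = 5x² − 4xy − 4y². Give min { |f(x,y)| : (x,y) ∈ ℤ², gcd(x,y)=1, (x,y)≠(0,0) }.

descent: ρ → (-4,4,5)  [lands on river]
river: ρ → (5,6,-3)
river: ρ → (-3,6,5)
river: ρ → (5,4,-4)
closes: descent 1, river 4
min |a| on river = 3

3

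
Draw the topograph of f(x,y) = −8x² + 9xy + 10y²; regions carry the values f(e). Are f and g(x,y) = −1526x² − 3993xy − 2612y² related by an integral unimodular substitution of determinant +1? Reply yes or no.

D₁ = 401, D₂ = 401
river cycle of f (length 10): (10, 11, -7), (-7, 17, 4), (4, 15, -11), (-11, 7, 8), (8, 9, -10), (-10, 11, 7), (7, 17, -4), (-4, 15, 11), (11, 7, -8), (-8, 9, 10)
river cycle of g (length 10): (-8, 9, 10), (10, 11, -7), (-7, 17, 4), (4, 15, -11), (-11, 7, 8), (8, 9, -10), (-10, 11, 7), (7, 17, -4), (-4, 15, 11), (11, 7, -8)
cycles coincide ⇒ equivalent

yes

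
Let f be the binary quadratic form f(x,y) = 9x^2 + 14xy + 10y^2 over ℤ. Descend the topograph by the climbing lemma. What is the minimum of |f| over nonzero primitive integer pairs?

translate: b→-4 (≡14 mod 18), so (9,14,10)→(9,-4,5)
flip: (9,-4,5)→(5,4,9)
reduced (well bottom): (5,4,9) with a≤c, −a<b≤a
well minimum = a = 5

5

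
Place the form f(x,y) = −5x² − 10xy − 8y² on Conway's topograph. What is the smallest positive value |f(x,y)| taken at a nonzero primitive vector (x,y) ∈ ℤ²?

translate: b→0 (≡10 mod 10), so (5,10,8)→(5,0,3)
flip: (5,0,3)→(3,0,5)
reduced (well bottom): (3,0,5) with a≤c, −a<b≤a
well minimum |f| = |-3| = 3 (negative-definite)

3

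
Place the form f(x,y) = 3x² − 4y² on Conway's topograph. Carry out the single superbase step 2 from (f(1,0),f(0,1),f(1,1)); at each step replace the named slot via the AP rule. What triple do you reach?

start (3,-4,-1) = (f(1,0),f(0,1),f(1,1))
replace slot 2: 2·(3+(-1)) − (-4) = 8 → (3,8,-1)

3,8,-1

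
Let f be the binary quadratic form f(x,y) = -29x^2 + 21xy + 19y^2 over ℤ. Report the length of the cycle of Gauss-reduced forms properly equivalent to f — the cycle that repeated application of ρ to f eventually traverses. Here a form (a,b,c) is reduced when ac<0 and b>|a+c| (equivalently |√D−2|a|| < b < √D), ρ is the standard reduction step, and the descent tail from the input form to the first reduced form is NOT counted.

D = 2645, ⌊√D⌋ = 51
river: ρ → (19,17,-31)
river: ρ → (-31,45,5)
river: ρ → (5,45,-31)
river: ρ → (-31,17,19)
river: ρ → (19,21,-29)
river: ρ → (-29,37,11)
river: ρ → (11,51,-1)
river: ρ → (-1,51,11)
river: ρ → (11,37,-29)
river: ρ → (-29,21,19)
ρ-cycle length = 10 (tail of 0 descent steps not counted)

10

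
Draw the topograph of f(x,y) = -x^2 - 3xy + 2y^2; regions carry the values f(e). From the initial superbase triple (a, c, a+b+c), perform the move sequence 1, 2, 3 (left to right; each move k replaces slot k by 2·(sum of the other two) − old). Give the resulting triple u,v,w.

start (-1,2,-2) = (f(1,0),f(0,1),f(1,1))
replace slot 1: 2·(2+(-2)) − (-1) = 1 → (1,2,-2)
replace slot 2: 2·(1+(-2)) − 2 = -4 → (1,-4,-2)
replace slot 3: 2·(1+(-4)) − (-2) = -4 → (1,-4,-4)

1,-4,-4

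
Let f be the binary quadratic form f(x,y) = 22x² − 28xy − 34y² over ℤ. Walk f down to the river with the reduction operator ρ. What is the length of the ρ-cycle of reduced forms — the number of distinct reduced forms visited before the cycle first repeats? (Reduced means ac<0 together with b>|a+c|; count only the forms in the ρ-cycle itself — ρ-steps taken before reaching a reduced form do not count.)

D = 3776, ⌊√D⌋ = 61
descent: ρ → (-34,28,22)  [lands on river]
river: ρ → (22,60,-2)
river: ρ → (-2,60,22)
river: ρ → (22,28,-34)
river: ρ → (-34,40,16)
river: ρ → (16,56,-10)
river: ρ → (-10,44,46)
river: ρ → (46,48,-8)
river: ρ → (-8,48,46)
river: ρ → (46,44,-10)
river: ρ → (-10,56,16)
river: ρ → (16,40,-34)
ρ-cycle length = 12 (tail of 1 descent step not counted)

12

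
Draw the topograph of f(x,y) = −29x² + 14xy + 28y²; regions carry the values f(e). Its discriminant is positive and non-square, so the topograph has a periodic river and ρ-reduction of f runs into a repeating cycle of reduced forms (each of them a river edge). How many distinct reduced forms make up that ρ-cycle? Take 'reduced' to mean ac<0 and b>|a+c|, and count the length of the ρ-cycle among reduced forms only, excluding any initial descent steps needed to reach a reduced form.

D = 3444, ⌊√D⌋ = 58
river: ρ → (28,42,-15)
river: ρ → (-15,48,19)
river: ρ → (19,28,-35)
river: ρ → (-35,42,12)
river: ρ → (12,54,-11)
river: ρ → (-11,56,7)
river: ρ → (7,56,-11)
river: ρ → (-11,54,12)
river: ρ → (12,42,-35)
river: ρ → (-35,28,19)
river: ρ → (19,48,-15)
river: ρ → (-15,42,28)
river: ρ → (28,14,-29)
river: ρ → (-29,44,13)
river: ρ → (13,34,-44)
river: ρ → (-44,54,3)
river: ρ → (3,54,-44)
river: ρ → (-44,34,13)
river: ρ → (13,44,-29)
river: ρ → (-29,14,28)
ρ-cycle length = 20 (tail of 0 descent steps not counted)

20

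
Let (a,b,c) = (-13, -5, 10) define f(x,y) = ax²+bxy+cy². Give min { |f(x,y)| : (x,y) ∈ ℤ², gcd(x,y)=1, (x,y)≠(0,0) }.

descent: ρ → (10,5,-13)  [lands on river]
river: ρ → (-13,21,2)
river: ρ → (2,23,-2)
river: ρ → (-2,21,13)
river: ρ → (13,5,-10)
river: ρ → (-10,15,8)
river: ρ → (8,17,-8)
river: ρ → (-8,15,10)
closes: descent 1, river 8
min |a| on river = 2

2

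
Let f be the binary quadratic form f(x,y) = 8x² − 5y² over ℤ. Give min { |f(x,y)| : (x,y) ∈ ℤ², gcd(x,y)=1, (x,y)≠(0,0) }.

descent: ρ → (-5,10,3)  [lands on river]
river: ρ → (3,8,-8)
river: ρ → (-8,8,3)
river: ρ → (3,10,-5)
closes: descent 1, river 4
min |a| on river = 3

3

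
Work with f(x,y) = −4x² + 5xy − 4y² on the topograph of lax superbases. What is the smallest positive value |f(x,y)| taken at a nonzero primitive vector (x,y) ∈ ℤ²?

translate: b→3 (≡-5 mod 8), so (4,-5,4)→(4,3,3)
flip: (4,3,3)→(3,-3,4)
translate: b→3 (≡-3 mod 6), so (3,-3,4)→(3,3,4)
reduced (well bottom): (3,3,4) with a≤c, −a<b≤a
well minimum |f| = |-3| = 3 (negative-definite)

3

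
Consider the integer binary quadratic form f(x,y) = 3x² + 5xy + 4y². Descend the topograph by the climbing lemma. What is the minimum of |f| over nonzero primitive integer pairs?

translate: b→-1 (≡5 mod 6), so (3,5,4)→(3,-1,2)
flip: (3,-1,2)→(2,1,3)
reduced (well bottom): (2,1,3) with a≤c, −a<b≤a
well minimum = a = 2

2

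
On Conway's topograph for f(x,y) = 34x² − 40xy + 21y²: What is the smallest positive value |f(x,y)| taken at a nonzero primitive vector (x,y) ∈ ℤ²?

translate: b→28 (≡-40 mod 68), so (34,-40,21)→(34,28,15)
flip: (34,28,15)→(15,-28,34)
translate: b→2 (≡-28 mod 30), so (15,-28,34)→(15,2,21)
reduced (well bottom): (15,2,21) with a≤c, −a<b≤a
well minimum = a = 15

15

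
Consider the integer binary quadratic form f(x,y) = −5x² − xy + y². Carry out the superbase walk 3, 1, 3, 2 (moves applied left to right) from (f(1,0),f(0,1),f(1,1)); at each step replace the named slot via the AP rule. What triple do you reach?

start (-5,1,-5) = (f(1,0),f(0,1),f(1,1))
replace slot 3: 2·((-5)+1) − (-5) = -3 → (-5,1,-3)
replace slot 1: 2·(1+(-3)) − (-5) = 1 → (1,1,-3)
replace slot 3: 2·(1+1) − (-3) = 7 → (1,1,7)
replace slot 2: 2·(1+7) − 1 = 15 → (1,15,7)

1,15,7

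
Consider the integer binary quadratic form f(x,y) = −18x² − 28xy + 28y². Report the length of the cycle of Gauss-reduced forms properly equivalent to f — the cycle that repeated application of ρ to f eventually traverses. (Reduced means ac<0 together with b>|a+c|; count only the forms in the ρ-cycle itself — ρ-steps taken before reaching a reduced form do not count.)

D = 2800, ⌊√D⌋ = 52
descent: ρ → (28,28,-18)  [lands on river]
river: ρ → (-18,44,12)
river: ρ → (12,52,-2)
river: ρ → (-2,52,12)
river: ρ → (12,44,-18)
river: ρ → (-18,28,28)
ρ-cycle length = 6 (tail of 1 descent step not counted)

6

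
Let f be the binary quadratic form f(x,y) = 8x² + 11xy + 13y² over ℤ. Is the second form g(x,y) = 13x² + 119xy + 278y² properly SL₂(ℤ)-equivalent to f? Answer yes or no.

D₁ = -295, D₂ = -295
f: translate: b→-5 (≡11 mod 16), so (8,11,13)→(8,-5,10)
f: reduced (well bottom): (8,-5,10) with a≤c, −a<b≤a
g: translate: b→-11 (≡119 mod 26), so (13,119,278)→(13,-11,8)
g: flip: (13,-11,8)→(8,11,13)
g: translate: b→-5 (≡11 mod 16), so (8,11,13)→(8,-5,10)
g: reduced (well bottom): (8,-5,10) with a≤c, −a<b≤a
reduced forms (8, -5, 10) vs (8, -5, 10) ⇒ equivalent

yes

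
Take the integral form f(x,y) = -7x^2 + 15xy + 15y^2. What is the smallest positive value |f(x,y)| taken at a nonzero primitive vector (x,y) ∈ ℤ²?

river: ρ → (15,15,-7)
river: ρ → (-7,13,17)
river: ρ → (17,21,-3)
river: ρ → (-3,21,17)
river: ρ → (17,13,-7)
river: ρ → (-7,15,15)
closes: descent 0, river 6
min |a| on river = 3

3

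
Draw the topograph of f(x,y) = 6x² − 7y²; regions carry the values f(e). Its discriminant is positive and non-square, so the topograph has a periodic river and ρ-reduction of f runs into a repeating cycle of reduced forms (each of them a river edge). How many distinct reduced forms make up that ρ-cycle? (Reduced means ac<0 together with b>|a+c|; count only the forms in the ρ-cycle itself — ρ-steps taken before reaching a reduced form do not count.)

D = 168, ⌊√D⌋ = 12
descent: ρ → (-7,0,6)
descent: ρ → (6,12,-1)  [lands on river]
river: ρ → (-1,12,6)
ρ-cycle length = 2 (tail of 2 descent steps not counted)

2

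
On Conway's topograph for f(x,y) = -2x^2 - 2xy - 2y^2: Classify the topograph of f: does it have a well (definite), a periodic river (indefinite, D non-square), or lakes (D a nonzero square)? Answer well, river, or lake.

D = b²−4ac = (-2)² − 4·(-2)·(-2) = -12
D < 0 ⇒ definite ⇒ every region one sign ⇒ single well

well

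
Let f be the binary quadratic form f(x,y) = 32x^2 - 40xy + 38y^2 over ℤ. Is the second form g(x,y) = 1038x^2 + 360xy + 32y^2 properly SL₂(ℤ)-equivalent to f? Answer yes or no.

D₁ = -3264, D₂ = -3264
f: translate: b→24 (≡-40 mod 64), so (32,-40,38)→(32,24,30)
f: flip: (32,24,30)→(30,-24,32)
f: reduced (well bottom): (30,-24,32) with a≤c, −a<b≤a
g: flip: (1038,360,32)→(32,-360,1038)
g: translate: b→24 (≡-360 mod 64), so (32,-360,1038)→(32,24,30)
g: flip: (32,24,30)→(30,-24,32)
g: reduced (well bottom): (30,-24,32) with a≤c, −a<b≤a
reduced forms (30, -24, 32) vs (30, -24, 32) ⇒ equivalent

yes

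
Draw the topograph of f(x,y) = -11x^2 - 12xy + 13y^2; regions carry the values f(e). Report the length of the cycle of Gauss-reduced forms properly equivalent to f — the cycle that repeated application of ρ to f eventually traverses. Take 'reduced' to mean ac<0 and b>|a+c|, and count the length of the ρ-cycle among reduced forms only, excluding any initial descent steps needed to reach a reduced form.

D = 716, ⌊√D⌋ = 26
descent: ρ → (13,12,-11)  [lands on river]
river: ρ → (-11,10,14)
river: ρ → (14,18,-7)
river: ρ → (-7,24,5)
river: ρ → (5,26,-2)
river: ρ → (-2,26,5)
river: ρ → (5,24,-7)
river: ρ → (-7,18,14)
river: ρ → (14,10,-11)
river: ρ → (-11,12,13)
river: ρ → (13,14,-10)
river: ρ → (-10,26,1)
river: ρ → (1,26,-10)
river: ρ → (-10,14,13)
ρ-cycle length = 14 (tail of 1 descent step not counted)

14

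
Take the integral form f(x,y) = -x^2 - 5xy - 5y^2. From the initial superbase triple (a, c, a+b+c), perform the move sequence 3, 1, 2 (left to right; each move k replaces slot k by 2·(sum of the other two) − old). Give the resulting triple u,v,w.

start (-1,-5,-11) = (f(1,0),f(0,1),f(1,1))
replace slot 3: 2·((-1)+(-5)) − (-11) = -1 → (-1,-5,-1)
replace slot 1: 2·((-5)+(-1)) − (-1) = -11 → (-11,-5,-1)
replace slot 2: 2·((-11)+(-1)) − (-5) = -19 → (-11,-19,-1)

-11,-19,-1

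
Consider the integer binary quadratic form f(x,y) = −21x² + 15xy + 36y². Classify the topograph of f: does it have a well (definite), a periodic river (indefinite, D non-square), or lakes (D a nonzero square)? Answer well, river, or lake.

D = b²−4ac = 15² − 4·(-21)·36 = 3249
D = 57² is a perfect square ⇒ form factors over ℤ ⇒ lakes

lake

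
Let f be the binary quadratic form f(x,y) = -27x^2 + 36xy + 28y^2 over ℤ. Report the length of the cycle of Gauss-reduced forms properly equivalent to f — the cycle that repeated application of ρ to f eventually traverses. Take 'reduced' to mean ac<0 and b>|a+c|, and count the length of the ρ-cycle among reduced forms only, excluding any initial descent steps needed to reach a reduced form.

D = 4320, ⌊√D⌋ = 65
river: ρ → (28,20,-35)
river: ρ → (-35,50,13)
river: ρ → (13,54,-27)
river: ρ → (-27,54,13)
river: ρ → (13,50,-35)
river: ρ → (-35,20,28)
river: ρ → (28,36,-27)
river: ρ → (-27,18,37)
river: ρ → (37,56,-8)
river: ρ → (-8,56,37)
river: ρ → (37,18,-27)
river: ρ → (-27,36,28)
ρ-cycle length = 12 (tail of 0 descent steps not counted)

12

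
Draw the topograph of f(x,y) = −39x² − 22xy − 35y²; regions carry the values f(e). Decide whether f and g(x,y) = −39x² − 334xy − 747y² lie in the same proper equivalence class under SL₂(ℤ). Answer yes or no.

D₁ = -4976, D₂ = -4976
f is negative-definite; reduce −f:
−f: flip: (39,22,35)→(35,-22,39)
−f: reduced (well bottom): (35,-22,39) with a≤c, −a<b≤a
flip sign back: reduced form of f is (-35,22,-39)
g is negative-definite; reduce −g:
−g: translate: b→22 (≡334 mod 78), so (39,334,747)→(39,22,35)
−g: flip: (39,22,35)→(35,-22,39)
−g: reduced (well bottom): (35,-22,39) with a≤c, −a<b≤a
flip sign back: reduced form of g is (-35,22,-39)
reduced forms (-35, 22, -39) vs (-35, 22, -39) ⇒ equivalent

yes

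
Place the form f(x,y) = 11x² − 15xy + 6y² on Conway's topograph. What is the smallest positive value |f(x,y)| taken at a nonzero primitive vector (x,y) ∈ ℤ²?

translate: b→7 (≡-15 mod 22), so (11,-15,6)→(11,7,2)
flip: (11,7,2)→(2,-7,11)
translate: b→1 (≡-7 mod 4), so (2,-7,11)→(2,1,5)
reduced (well bottom): (2,1,5) with a≤c, −a<b≤a
well minimum = a = 2

2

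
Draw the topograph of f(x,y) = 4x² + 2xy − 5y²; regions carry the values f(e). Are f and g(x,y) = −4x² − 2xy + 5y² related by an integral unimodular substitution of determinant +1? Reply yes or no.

D₁ = 84, D₂ = 84
river cycle of f (length 6): (-5, 8, 1), (1, 8, -5), (-5, 2, 4), (4, 6, -3), (-3, 6, 4), (4, 2, -5)
river cycle of g (length 6): (5, 2, -4), (-4, 6, 3), (3, 6, -4), (-4, 2, 5), (5, 8, -1), (-1, 8, 5)
cycles differ ⇒ inequivalent

no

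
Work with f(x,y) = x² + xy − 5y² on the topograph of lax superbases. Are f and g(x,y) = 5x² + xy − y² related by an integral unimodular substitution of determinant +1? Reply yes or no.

D₁ = 21, D₂ = 21
river cycle of f (length 2): (1, 3, -3), (-3, 3, 1)
river cycle of g (length 2): (-1, 3, 3), (3, 3, -1)
cycles differ ⇒ inequivalent

no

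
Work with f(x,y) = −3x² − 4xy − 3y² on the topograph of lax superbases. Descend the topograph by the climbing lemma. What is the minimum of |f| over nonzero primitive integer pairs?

translate: b→-2 (≡4 mod 6), so (3,4,3)→(3,-2,2)
flip: (3,-2,2)→(2,2,3)
reduced (well bottom): (2,2,3) with a≤c, −a<b≤a
well minimum |f| = |-2| = 2 (negative-definite)

2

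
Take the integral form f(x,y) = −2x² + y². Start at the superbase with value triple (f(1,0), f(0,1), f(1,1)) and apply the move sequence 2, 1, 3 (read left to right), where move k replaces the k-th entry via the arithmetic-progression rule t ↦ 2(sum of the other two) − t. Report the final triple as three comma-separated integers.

start (-2,1,-1) = (f(1,0),f(0,1),f(1,1))
replace slot 2: 2·((-2)+(-1)) − 1 = -7 → (-2,-7,-1)
replace slot 1: 2·((-7)+(-1)) − (-2) = -14 → (-14,-7,-1)
replace slot 3: 2·((-14)+(-7)) − (-1) = -41 → (-14,-7,-41)

-14,-7,-41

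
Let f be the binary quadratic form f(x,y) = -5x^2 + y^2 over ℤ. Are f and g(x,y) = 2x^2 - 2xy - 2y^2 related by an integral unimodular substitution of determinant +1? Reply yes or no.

D₁ = 20, D₂ = 20
river cycle of f (length 2): (1, 4, -1), (-1, 4, 1)
river cycle of g (length 2): (-2, 2, 2), (2, 2, -2)
cycles differ ⇒ inequivalent

no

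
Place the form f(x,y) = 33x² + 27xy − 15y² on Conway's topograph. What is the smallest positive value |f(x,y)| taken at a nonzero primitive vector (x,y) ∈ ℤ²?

river: ρ → (-15,33,27)
river: ρ → (27,21,-21)
river: ρ → (-21,21,27)
river: ρ → (27,33,-15)
river: ρ → (-15,27,33)
river: ρ → (33,39,-9)
river: ρ → (-9,51,3)
river: ρ → (3,51,-9)
river: ρ → (-9,39,33)
river: ρ → (33,27,-15)
closes: descent 0, river 10
min |a| on river = 3

3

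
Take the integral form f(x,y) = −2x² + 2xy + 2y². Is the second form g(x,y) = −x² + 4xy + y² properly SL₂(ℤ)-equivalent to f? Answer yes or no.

D₁ = 20, D₂ = 20
river cycle of f (length 2): (2, 2, -2), (-2, 2, 2)
river cycle of g (length 2): (1, 4, -1), (-1, 4, 1)
cycles differ ⇒ inequivalent

no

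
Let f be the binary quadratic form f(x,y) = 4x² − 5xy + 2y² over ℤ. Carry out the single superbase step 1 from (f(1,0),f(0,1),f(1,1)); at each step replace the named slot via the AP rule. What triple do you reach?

start (4,2,1) = (f(1,0),f(0,1),f(1,1))
replace slot 1: 2·(2+1) − 4 = 2 → (2,2,1)

2,2,1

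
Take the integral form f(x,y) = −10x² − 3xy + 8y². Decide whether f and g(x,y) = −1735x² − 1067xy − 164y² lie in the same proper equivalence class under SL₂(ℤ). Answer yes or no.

D₁ = 329, D₂ = 329
river cycle of f (length 16): (8, 3, -10), (-10, 17, 1), (1, 17, -10), (-10, 3, 8), (8, 13, -5), (-5, 17, 2), (2, 15, -13), (-13, 11, 4), (4, 13, -10), (-10, 7, 7), … (6 more)
river cycle of g (length 16): (-10, 17, 1), (1, 17, -10), (-10, 3, 8), (8, 13, -5), (-5, 17, 2), (2, 15, -13), (-13, 11, 4), (4, 13, -10), (-10, 7, 7), (7, 7, -10), … (6 more)
cycles coincide ⇒ equivalent

yes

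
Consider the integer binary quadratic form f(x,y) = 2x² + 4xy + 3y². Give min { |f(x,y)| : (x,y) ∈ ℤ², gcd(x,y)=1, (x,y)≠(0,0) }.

translate: b→0 (≡4 mod 4), so (2,4,3)→(2,0,1)
flip: (2,0,1)→(1,0,2)
reduced (well bottom): (1,0,2) with a≤c, −a<b≤a
well minimum = a = 1

1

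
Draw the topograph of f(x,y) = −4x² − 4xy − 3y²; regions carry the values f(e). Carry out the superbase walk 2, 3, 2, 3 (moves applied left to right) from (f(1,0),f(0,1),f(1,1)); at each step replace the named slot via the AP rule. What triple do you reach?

start (-4,-3,-11) = (f(1,0),f(0,1),f(1,1))
replace slot 2: 2·((-4)+(-11)) − (-3) = -27 → (-4,-27,-11)
replace slot 3: 2·((-4)+(-27)) − (-11) = -51 → (-4,-27,-51)
replace slot 2: 2·((-4)+(-51)) − (-27) = -83 → (-4,-83,-51)
replace slot 3: 2·((-4)+(-83)) − (-51) = -123 → (-4,-83,-123)

-4,-83,-123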